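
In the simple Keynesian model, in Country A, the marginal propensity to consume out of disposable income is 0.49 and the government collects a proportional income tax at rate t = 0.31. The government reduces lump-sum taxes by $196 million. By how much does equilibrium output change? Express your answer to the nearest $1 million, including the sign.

+$145 million

A lump-sum tax change of −$196 million shifts disposable income by +$196 million; first-round consumption changes by −c × ΔT = −0.49 × (−$196 million) = +$96.04 million.
Expenditure multiplier = 1/(1 − c(1−t)) = 1/(1 − 0.49×0.69) = 1/0.6619 ≈ 1.511.
The tax multiplier is −c × k ≈ −0.74, so ΔY = k × (−c·ΔT) = (+$96.04 million) / 0.6619 ≈ +$145 million.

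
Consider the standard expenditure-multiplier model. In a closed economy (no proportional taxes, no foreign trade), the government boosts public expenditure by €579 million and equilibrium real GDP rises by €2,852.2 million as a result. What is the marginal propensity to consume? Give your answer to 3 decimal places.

0.797

Implied spending multiplier k = ΔY/ΔG = 2,852.2/579 ≈ 4.9261.
Since k = 1/(1 − MPC), MPC = 1 − 1/k = 1 − ΔG/ΔY = 1 − 579/2,852.2 ≈ 0.797.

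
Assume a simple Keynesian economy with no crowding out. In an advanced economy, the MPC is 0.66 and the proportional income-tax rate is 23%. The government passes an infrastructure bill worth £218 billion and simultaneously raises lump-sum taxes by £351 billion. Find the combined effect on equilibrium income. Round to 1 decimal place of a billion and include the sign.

Expenditure multiplier = 1/(1 − c(1−t)) = 1/(1 − 0.66×0.77) = 1/0.4918 ≈ 2.033.
ΔG contributes k·ΔG = (+£218 billion) / 0.4918 ≈ +£443.3 billion.
ΔT of +£351 billion changes first-round spending by −c·ΔT = −£231.66 billion, contributing k·(−c·ΔT) = (−£231.66 billion) / 0.4918 ≈ −£471 billion.
Net ΔY = k(ΔG − c·ΔT) = (−£13.66 billion) / 0.4918 ≈ −£27.8 billion.

−£27.8 billion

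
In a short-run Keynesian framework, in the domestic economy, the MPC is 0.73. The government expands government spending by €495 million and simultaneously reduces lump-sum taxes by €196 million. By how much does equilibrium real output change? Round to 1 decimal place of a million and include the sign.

+€2,363.3 million

Expenditure multiplier = 1/(1 − MPC) = 1/(1 − 0.73) = 1/0.27 ≈ 3.704.
ΔG contributes k·ΔG = (+€495 million) / 0.27 ≈ +€1,833.3 million.
ΔT of −€196 million changes first-round spending by −c·ΔT = +€143.08 million, contributing k·(−c·ΔT) = (+€143.08 million) / 0.27 ≈ +€529.9 million.
Net ΔY = k(ΔG − c·ΔT) = (+€638.08 million) / 0.27 ≈ +€2,363.3 million.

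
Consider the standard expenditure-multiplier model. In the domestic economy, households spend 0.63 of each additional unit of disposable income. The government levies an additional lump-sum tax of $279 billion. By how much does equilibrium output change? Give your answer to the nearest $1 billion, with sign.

−$475 billion

A lump-sum tax change of +$279 billion shifts disposable income by −$279 billion; first-round consumption changes by −c × ΔT = −0.63 × (+$279 billion) = −$175.77 billion.
Expenditure multiplier = 1/(1 − MPC) = 1/(1 − 0.63) = 1/0.37 ≈ 2.703.
The tax multiplier is −c × k ≈ −1.703, so ΔY = k × (−c·ΔT) = (−$175.77 billion) / 0.37 ≈ −$475 billion.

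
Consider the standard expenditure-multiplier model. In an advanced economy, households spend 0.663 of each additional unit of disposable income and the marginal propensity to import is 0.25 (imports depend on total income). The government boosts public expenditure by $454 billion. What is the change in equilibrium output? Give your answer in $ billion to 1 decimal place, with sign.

Government-spending multiplier = 1/(1 − c + m) = 1/(1 − 0.663 + 0.25) = 1/0.587 ≈ 1.704.
ΔY = k × ΔG = (+$454 billion) / 0.587 ≈ +$773.4 billion.

+$773.4 billion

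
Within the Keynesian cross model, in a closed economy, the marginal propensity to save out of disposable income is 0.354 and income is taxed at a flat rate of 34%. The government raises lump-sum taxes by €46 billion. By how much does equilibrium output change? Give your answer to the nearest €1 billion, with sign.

MPC = 1 − MPS = 1 − 0.354 = 0.646.
A lump-sum tax change of +€46 billion shifts disposable income by −€46 billion; first-round consumption changes by −c × ΔT = −0.646 × (+€46 billion) = −€29.716 billion.
Expenditure multiplier = 1/(1 − c(1−t)) = 1/(1 − 0.646×0.66) = 1/0.57364 ≈ 1.743.
The tax multiplier is −c × k ≈ −1.126, so ΔY = k × (−c·ΔT) = (−€29.716 billion) / 0.57364 ≈ −€52 billion.

−€52 billion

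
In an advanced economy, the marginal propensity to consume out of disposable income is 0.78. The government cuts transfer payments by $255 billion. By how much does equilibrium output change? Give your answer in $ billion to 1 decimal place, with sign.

The transfer change shifts disposable income by −$255 billion, so first-round consumption changes by c·ΔTR = 0.78 × (−$255 billion) = −$198.9 billion.
Expenditure multiplier = 1/(1 − MPC) = 1/(1 − 0.78) = 1/0.22 ≈ 4.545.
The transfer multiplier is c × k ≈ 3.545, so ΔY = k × (c·ΔTR) = (−$198.9 billion) / 0.22 ≈ −$904.1 billion.

−$904.1 billion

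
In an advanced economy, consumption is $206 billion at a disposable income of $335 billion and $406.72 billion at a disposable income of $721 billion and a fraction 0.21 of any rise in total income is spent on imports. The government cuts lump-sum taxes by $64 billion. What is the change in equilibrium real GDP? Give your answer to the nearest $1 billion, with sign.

MPC = ΔC/ΔYd = (406.72 − 206)/(721 − 335) = 200.72/386 = 0.52.
A lump-sum tax change of −$64 billion shifts disposable income by +$64 billion; first-round consumption changes by −c × ΔT = −0.52 × (−$64 billion) = +$33.28 billion.
Expenditure multiplier = 1/(1 − c + m) = 1/(1 − 0.52 + 0.21) = 1/0.69 ≈ 1.449.
The tax multiplier is −c × k ≈ −0.754, so ΔY = k × (−c·ΔT) = (+$33.28 billion) / 0.69 ≈ +$48 billion.

+$48 billion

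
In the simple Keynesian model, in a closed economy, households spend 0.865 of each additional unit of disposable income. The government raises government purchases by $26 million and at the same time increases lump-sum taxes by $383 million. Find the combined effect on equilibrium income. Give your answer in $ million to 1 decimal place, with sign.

−$2,261.4 million

Expenditure multiplier = 1/(1 − MPC) = 1/(1 − 0.865) = 1/0.135 ≈ 7.407.
ΔG contributes k·ΔG = (+$26 million) / 0.135 ≈ +$192.6 million.
ΔT of +$383 million changes first-round spending by −c·ΔT = −$331.295 million, contributing k·(−c·ΔT) = (−$331.295 million) / 0.135 ≈ −$2,454 million.
Net ΔY = k(ΔG − c·ΔT) = (−$305.295 million) / 0.135 ≈ −$2,261.4 million.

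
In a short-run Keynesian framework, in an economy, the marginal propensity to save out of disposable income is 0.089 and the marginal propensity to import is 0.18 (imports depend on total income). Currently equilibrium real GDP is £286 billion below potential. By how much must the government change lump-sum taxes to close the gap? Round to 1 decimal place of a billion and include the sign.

−£84.5 billion

MPC = 1 − MPS = 1 − 0.089 = 0.911.
Spending multiplier = 1/(1 − c + m) = 1/(1 − 0.911 + 0.18) = 1/0.269 ≈ 3.717.
Tax multiplier = −c·k = −0.911/0.269 ≈ −3.387. Need ΔY = +£286 billion, so ΔT = ΔY/(−c·k) = −(+£286 billion) × 0.269 / 0.911 ≈ −£84.5 billion.
The government should cut lump-sum taxes by £84.5 billion.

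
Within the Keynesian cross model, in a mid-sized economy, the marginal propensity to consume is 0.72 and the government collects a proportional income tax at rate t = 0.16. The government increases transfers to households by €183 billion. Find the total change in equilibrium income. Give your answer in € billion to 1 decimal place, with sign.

The transfer change shifts disposable income by +€183 billion, so first-round consumption changes by c·ΔTR = 0.72 × (+€183 billion) = +€131.76 billion.
Expenditure multiplier = 1/(1 − c(1−t)) = 1/(1 − 0.72×0.84) = 1/0.3952 ≈ 2.53.
The transfer multiplier is c × k ≈ 1.822, so ΔY = k × (c·ΔTR) = (+€131.76 billion) / 0.3952 ≈ +€333.4 billion.

+€333.4 billion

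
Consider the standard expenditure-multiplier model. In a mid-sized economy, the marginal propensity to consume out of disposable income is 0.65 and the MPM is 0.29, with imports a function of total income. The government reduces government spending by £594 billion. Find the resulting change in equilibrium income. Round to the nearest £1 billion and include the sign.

Spending multiplier = 1/(1 − c + m) = 1/(1 − 0.65 + 0.29) = 1/0.64 ≈ 1.563.
ΔY = k × ΔG = (−£594 billion) / 0.64 ≈ −£928 billion.

−£928 billion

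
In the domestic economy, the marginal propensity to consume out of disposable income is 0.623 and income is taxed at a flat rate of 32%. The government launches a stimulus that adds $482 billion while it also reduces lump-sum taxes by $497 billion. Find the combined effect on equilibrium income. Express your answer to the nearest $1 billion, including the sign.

+$1,374 billion

Expenditure multiplier = 1/(1 − c(1−t)) = 1/(1 − 0.623×0.68) = 1/0.57636 ≈ 1.735.
ΔG contributes k·ΔG = (+$482 billion) / 0.57636 ≈ +$836.3 billion.
ΔT of −$497 billion changes first-round spending by −c·ΔT = +$309.631 billion, contributing k·(−c·ΔT) = (+$309.631 billion) / 0.57636 ≈ +$537.2 billion.
Net ΔY = k(ΔG − c·ΔT) = (+$791.631 billion) / 0.57636 ≈ +$1,374 billion.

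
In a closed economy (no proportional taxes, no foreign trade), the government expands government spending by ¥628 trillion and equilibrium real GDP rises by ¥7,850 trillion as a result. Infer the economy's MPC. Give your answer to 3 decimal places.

Implied spending multiplier k = ΔY/ΔG = 7,850/628 = 12.5.
Since k = 1/(1 − MPC), MPC = 1 − 1/k = 1 − ΔG/ΔY = 1 − 628/7,850 = 0.920.

0.920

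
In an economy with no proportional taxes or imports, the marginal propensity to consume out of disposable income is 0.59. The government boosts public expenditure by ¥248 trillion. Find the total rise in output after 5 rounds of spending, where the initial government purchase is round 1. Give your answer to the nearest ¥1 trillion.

¥562 trillion

Round 1 adds ΔG = ¥248 trillion; each later round is MPC = 0.59 times the previous.
After 5 rounds: 248 + 146.32 + 86.3288 + 50.933992 + 30.05105528 = ΔG·(1 − c^5)/(1 − c) = 248 × (1 − 0.0714924299)/0.41 ≈ ¥562 trillion.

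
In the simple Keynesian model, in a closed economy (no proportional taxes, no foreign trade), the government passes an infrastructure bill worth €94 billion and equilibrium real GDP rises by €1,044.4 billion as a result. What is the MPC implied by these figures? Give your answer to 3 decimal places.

Implied spending multiplier k = ΔY/ΔG = 1,044.4/94 ≈ 11.1106.
Since k = 1/(1 − MPC), MPC = 1 − 1/k = 1 − ΔG/ΔY = 1 − 94/1,044.4 ≈ 0.910.

0.910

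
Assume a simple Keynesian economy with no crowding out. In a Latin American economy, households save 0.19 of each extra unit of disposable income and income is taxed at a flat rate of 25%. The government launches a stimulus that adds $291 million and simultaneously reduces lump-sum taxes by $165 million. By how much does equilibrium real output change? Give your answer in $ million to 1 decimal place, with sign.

+$1,081.9 million

MPC = 1 − MPS = 1 − 0.19 = 0.81.
Expenditure multiplier = 1/(1 − c(1−t)) = 1/(1 − 0.81×0.75) = 1/0.3925 ≈ 2.548.
ΔG contributes k·ΔG = (+$291 million) / 0.3925 ≈ +$741.4 million.
ΔT of −$165 million changes first-round spending by −c·ΔT = +$133.65 million, contributing k·(−c·ΔT) = (+$133.65 million) / 0.3925 ≈ +$340.5 million.
Net ΔY = k(ΔG − c·ΔT) = (+$424.65 million) / 0.3925 ≈ +$1,081.9 million.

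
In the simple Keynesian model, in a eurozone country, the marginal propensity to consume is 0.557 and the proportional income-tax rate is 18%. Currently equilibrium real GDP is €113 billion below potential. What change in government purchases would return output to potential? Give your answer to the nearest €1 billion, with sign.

+€61 billion

Spending multiplier = 1/(1 − c(1−t)) = 1/(1 − 0.557×0.82) = 1/0.54326 ≈ 1.841.
Need ΔY = +€113 billion, so ΔG = ΔY/k = (+€113 billion) × 0.54326 ≈ +€61 billion.
The government should increase government purchases by €61 billion.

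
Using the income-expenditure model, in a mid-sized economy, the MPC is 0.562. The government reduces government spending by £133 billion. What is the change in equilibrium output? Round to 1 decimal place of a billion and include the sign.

−£303.7 billion

Spending multiplier = 1/(1 − MPC) = 1/(1 − 0.562) = 1/0.438 ≈ 2.283.
ΔY = k × ΔG = (−£133 billion) / 0.438 ≈ −£303.7 billion.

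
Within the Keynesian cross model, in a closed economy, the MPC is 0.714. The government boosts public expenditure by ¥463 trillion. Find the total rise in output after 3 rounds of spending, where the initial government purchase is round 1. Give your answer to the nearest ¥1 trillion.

¥1,030 trillion

Round 1 adds ΔG = ¥463 trillion; each later round is MPC = 0.714 times the previous.
After 3 rounds: 463 + 330.582 + 236.035548 = ΔG·(1 − c^3)/(1 − c) = 463 × (1 − 0.363994344)/0.286 ≈ ¥1,030 trillion.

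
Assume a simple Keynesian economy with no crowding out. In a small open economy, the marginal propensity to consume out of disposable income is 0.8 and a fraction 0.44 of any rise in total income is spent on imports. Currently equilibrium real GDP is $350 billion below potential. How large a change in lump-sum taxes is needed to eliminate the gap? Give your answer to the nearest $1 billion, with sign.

−$280 billion

Spending multiplier = 1/(1 − c + m) = 1/(1 − 0.8 + 0.44) = 1/0.64 ≈ 1.563.
Tax multiplier = −c·k = −0.8/0.64 = −1.25. Need ΔY = +$350 billion, so ΔT = ΔY/(−c·k) = −(+$350 billion) × 0.64 / 0.8 = −$280 billion.
The government should cut lump-sum taxes by $280 billion.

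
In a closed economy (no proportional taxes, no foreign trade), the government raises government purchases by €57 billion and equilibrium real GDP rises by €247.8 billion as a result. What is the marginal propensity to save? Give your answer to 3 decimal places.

Implied spending multiplier k = ΔY/ΔG = 247.8/57 ≈ 4.3474.
Since k = 1/(1 − MPC), MPC = 1 − 1/k = 1 − ΔG/ΔY = 1 − 57/247.8 ≈ 0.770.
MPS = 1 − MPC = 0.230.

0.230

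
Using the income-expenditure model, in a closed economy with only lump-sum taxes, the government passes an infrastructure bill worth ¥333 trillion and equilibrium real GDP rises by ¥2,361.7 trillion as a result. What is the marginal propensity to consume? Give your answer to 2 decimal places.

Implied spending multiplier k = ΔY/ΔG = 2,361.7/333 ≈ 7.0922.
Since k = 1/(1 − MPC), MPC = 1 − 1/k = 1 − ΔG/ΔY = 1 − 333/2,361.7 ≈ 0.86.

0.86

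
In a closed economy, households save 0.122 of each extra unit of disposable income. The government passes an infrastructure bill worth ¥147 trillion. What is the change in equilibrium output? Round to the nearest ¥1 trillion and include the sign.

+¥1,205 trillion

MPC = 1 − MPS = 1 − 0.122 = 0.878.
Government-spending multiplier = 1/(1 − MPC) = 1/(1 − 0.878) = 1/0.122 ≈ 8.197.
ΔY = k × ΔG = (+¥147 trillion) / 0.122 ≈ +¥1,205 trillion.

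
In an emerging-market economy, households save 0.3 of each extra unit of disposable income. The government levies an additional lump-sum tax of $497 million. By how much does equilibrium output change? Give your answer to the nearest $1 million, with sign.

−$1,160 million

MPC = 1 − MPS = 1 − 0.3 = 0.7.
A lump-sum tax change of +$497 million shifts disposable income by −$497 million; first-round consumption changes by −c × ΔT = −0.7 × (+$497 million) = −$347.9 million.
Expenditure multiplier = 1/(1 − MPC) = 1/(1 − 0.7) = 1/0.3 ≈ 3.333.
The tax multiplier is −c × k ≈ −2.333, so ΔY = k × (−c·ΔT) = (−$347.9 million) / 0.3 ≈ −$1,160 million.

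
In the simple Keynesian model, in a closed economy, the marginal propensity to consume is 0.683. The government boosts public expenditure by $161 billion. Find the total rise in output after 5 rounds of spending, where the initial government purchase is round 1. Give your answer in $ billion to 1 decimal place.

$432.4 billion

Round 1 adds ΔG = $161 billion; each later round is MPC = 0.683 times the previous.
After 5 rounds: 161 + 109.963 + 75.104729 + 51.296529907 + 35.035529926481 = ΔG·(1 − c^5)/(1 − c) = 161 × (1 − 0.148628987203643)/0.317 ≈ $432.4 billion.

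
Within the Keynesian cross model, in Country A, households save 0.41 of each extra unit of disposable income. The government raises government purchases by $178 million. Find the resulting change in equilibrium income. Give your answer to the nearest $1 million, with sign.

MPC = 1 − MPS = 1 − 0.41 = 0.59.
Expenditure multiplier = 1/(1 − MPC) = 1/(1 − 0.59) = 1/0.41 ≈ 2.439.
ΔY = k × ΔG = (+$178 million) / 0.41 ≈ +$434 million.

+$434 million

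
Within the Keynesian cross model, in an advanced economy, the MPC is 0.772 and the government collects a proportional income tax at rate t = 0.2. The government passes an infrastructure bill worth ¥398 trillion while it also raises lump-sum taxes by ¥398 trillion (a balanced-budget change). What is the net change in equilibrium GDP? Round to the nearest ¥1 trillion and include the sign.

+¥237 trillion

Expenditure multiplier = 1/(1 − c(1−t)) = 1/(1 − 0.772×0.8) = 1/0.3824 ≈ 2.615.
ΔG contributes k·ΔG = (+¥398 trillion) / 0.3824 ≈ +¥1,040.8 trillion.
ΔT of +¥398 trillion changes first-round spending by −c·ΔT = −¥307.256 trillion, contributing k·(−c·ΔT) = (−¥307.256 trillion) / 0.3824 ≈ −¥803.5 trillion.
Net ΔY = k(ΔG − c·ΔT) = (+¥90.744 trillion) / 0.3824 ≈ +¥237 trillion.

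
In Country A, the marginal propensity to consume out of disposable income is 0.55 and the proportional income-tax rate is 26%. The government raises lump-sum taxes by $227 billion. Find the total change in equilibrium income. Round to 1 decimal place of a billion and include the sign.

−$210.5 billion

A lump-sum tax change of +$227 billion shifts disposable income by −$227 billion; first-round consumption changes by −c × ΔT = −0.55 × (+$227 billion) = −$124.85 billion.
Expenditure multiplier = 1/(1 − c(1−t)) = 1/(1 − 0.55×0.74) = 1/0.593 ≈ 1.686.
The tax multiplier is −c × k ≈ −0.927, so ΔY = k × (−c·ΔT) = (−$124.85 billion) / 0.593 ≈ −$210.5 billion.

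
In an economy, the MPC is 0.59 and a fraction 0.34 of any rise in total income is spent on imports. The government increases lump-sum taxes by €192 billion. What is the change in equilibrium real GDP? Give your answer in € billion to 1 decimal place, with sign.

A lump-sum tax change of +€192 billion shifts disposable income by −€192 billion; first-round consumption changes by −c × ΔT = −0.59 × (+€192 billion) = −€113.28 billion.
Expenditure multiplier = 1/(1 − c + m) = 1/(1 − 0.59 + 0.34) = 1/0.75 ≈ 1.333.
The tax multiplier is −c × k ≈ −0.787, so ΔY = k × (−c·ΔT) = (−€113.28 billion) / 0.75 ≈ −€151 billion.

−€151.0 billion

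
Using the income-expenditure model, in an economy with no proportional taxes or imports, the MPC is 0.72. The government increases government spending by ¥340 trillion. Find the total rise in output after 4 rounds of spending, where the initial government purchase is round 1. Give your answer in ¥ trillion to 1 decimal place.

¥888.0 trillion

Round 1 adds ΔG = ¥340 trillion; each later round is MPC = 0.72 times the previous.
After 4 rounds: 340 + 244.8 + 176.256 + 126.90432 = ΔG·(1 − c^4)/(1 − c) = 340 × (1 − 0.26873856)/0.28 ≈ ¥888 trillion.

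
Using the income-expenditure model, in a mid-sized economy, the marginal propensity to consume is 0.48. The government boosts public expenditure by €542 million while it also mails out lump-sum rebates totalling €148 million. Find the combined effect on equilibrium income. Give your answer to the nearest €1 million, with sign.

+€1,179 million

Expenditure multiplier = 1/(1 − MPC) = 1/(1 − 0.48) = 1/0.52 ≈ 1.923.
ΔG contributes k·ΔG = (+€542 million) / 0.52 ≈ +€1,042.3 million.
ΔT of −€148 million changes first-round spending by −c·ΔT = +€71.04 million, contributing k·(−c·ΔT) = (+€71.04 million) / 0.52 ≈ +€136.6 million.
Net ΔY = k(ΔG − c·ΔT) = (+€613.04 million) / 0.52 ≈ +€1,179 million.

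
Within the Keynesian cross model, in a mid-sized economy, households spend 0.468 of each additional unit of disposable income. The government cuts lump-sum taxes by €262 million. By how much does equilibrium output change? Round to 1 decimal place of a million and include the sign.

A lump-sum tax change of −€262 million shifts disposable income by +€262 million; first-round consumption changes by −c × ΔT = −0.468 × (−€262 million) = +€122.616 million.
Expenditure multiplier = 1/(1 − MPC) = 1/(1 − 0.468) = 1/0.532 ≈ 1.88.
The tax multiplier is −c × k ≈ −0.88, so ΔY = k × (−c·ΔT) = (+€122.616 million) / 0.532 ≈ +€230.5 million.

+€230.5 million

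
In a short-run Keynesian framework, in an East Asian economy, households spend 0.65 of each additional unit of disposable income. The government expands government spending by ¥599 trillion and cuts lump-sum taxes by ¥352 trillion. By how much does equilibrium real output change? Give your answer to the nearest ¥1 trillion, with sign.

Expenditure multiplier = 1/(1 − MPC) = 1/(1 − 0.65) = 1/0.35 ≈ 2.857.
ΔG contributes k·ΔG = (+¥599 trillion) / 0.35 ≈ +¥1,711.4 trillion.
ΔT of −¥352 trillion changes first-round spending by −c·ΔT = +¥228.8 trillion, contributing k·(−c·ΔT) = (+¥228.8 trillion) / 0.35 ≈ +¥653.7 trillion.
Net ΔY = k(ΔG − c·ΔT) = (+¥827.8 trillion) / 0.35 ≈ +¥2,365 trillion.

+¥2,365 trillion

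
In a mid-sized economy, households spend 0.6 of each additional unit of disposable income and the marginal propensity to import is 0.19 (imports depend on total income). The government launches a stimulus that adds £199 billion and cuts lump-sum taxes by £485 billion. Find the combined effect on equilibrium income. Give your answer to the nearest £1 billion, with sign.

Expenditure multiplier = 1/(1 − c + m) = 1/(1 − 0.6 + 0.19) = 1/0.59 ≈ 1.695.
ΔG contributes k·ΔG = (+£199 billion) / 0.59 ≈ +£337.3 billion.
ΔT of −£485 billion changes first-round spending by −c·ΔT = +£291 billion, contributing k·(−c·ΔT) = (+£291 billion) / 0.59 ≈ +£493.2 billion.
Net ΔY = k(ΔG − c·ΔT) = (+£490 billion) / 0.59 ≈ +£831 billion.

+£831 billion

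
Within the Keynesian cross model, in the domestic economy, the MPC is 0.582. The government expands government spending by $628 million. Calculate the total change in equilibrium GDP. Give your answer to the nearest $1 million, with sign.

Expenditure multiplier = 1/(1 − MPC) = 1/(1 − 0.582) = 1/0.418 ≈ 2.392.
ΔY = k × ΔG = (+$628 million) / 0.418 ≈ +$1,502 million.

+$1,502 million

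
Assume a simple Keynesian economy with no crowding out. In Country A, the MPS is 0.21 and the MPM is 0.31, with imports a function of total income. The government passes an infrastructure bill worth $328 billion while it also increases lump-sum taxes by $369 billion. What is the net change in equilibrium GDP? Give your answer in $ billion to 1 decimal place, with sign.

+$70.2 billion

MPC = 1 − MPS = 1 − 0.21 = 0.79.
Expenditure multiplier = 1/(1 − c + m) = 1/(1 − 0.79 + 0.31) = 1/0.52 ≈ 1.923.
ΔG contributes k·ΔG = (+$328 billion) / 0.52 ≈ +$630.8 billion.
ΔT of +$369 billion changes first-round spending by −c·ΔT = −$291.51 billion, contributing k·(−c·ΔT) = (−$291.51 billion) / 0.52 ≈ −$560.6 billion.
Net ΔY = k(ΔG − c·ΔT) = (+$36.49 billion) / 0.52 ≈ +$70.2 billion.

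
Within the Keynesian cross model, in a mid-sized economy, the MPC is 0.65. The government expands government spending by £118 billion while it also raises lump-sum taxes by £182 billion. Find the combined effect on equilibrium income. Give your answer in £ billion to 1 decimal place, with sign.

Expenditure multiplier = 1/(1 − MPC) = 1/(1 − 0.65) = 1/0.35 ≈ 2.857.
ΔG contributes k·ΔG = (+£118 billion) / 0.35 ≈ +£337.1 billion.
ΔT of +£182 billion changes first-round spending by −c·ΔT = −£118.3 billion, contributing k·(−c·ΔT) = (−£118.3 billion) / 0.35 = −£338 billion.
Net ΔY = k(ΔG − c·ΔT) = (−£0.3 billion) / 0.35 ≈ −£0.9 billion.

−£0.9 billion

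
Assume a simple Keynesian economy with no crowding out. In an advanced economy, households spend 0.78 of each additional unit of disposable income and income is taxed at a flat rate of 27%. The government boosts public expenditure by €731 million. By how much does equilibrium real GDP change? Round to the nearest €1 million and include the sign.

Spending multiplier = 1/(1 − c(1−t)) = 1/(1 − 0.78×0.73) = 1/0.4306 ≈ 2.322.
ΔY = k × ΔG = (+€731 million) / 0.4306 ≈ +€1,698 million.

+€1,698 million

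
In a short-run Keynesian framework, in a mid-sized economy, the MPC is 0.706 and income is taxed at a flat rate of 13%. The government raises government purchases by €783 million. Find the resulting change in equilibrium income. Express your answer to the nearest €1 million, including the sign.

Spending multiplier = 1/(1 − c(1−t)) = 1/(1 − 0.706×0.87) = 1/0.38578 ≈ 2.592.
ΔY = k × ΔG = (+€783 million) / 0.38578 ≈ +€2,030 million.

+€2,030 million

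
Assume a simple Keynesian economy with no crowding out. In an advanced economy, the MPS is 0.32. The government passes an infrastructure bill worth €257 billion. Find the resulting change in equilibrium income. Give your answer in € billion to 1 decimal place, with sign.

+€803.1 billion

MPC = 1 − MPS = 1 − 0.32 = 0.68.
Spending multiplier = 1/(1 − MPC) = 1/(1 − 0.68) = 1/0.32 = 3.125.
ΔY = k × ΔG = (+€257 billion) / 0.32 ≈ +€803.1 billion.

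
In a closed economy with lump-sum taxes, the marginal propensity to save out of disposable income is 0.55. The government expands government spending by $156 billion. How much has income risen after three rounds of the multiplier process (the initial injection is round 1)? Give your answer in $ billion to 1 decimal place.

$257.8 billion

MPC = 1 − MPS = 1 − 0.55 = 0.45.
Round 1 adds ΔG = $156 billion; each later round is MPC = 0.45 times the previous.
After 3 rounds: 156 + 70.2 + 31.59 = ΔG·(1 − c^3)/(1 − c) = 156 × (1 − 0.091125)/0.55 ≈ $257.8 billion.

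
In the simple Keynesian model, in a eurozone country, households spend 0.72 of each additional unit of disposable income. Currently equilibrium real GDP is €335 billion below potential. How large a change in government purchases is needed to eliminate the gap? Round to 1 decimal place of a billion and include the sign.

+€93.8 billion

Spending multiplier = 1/(1 − MPC) = 1/(1 − 0.72) = 1/0.28 ≈ 3.571.
Need ΔY = +€335 billion, so ΔG = ΔY/k = (+€335 billion) × 0.28 = +€93.8 billion.
The government should increase government purchases by €93.8 billion.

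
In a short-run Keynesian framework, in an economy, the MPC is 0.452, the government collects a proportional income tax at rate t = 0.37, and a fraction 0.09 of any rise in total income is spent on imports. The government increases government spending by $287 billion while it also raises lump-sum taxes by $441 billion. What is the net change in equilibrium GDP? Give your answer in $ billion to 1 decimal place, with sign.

Expenditure multiplier = 1/(1 − c(1−t) + m) = 1/(1 − 0.452×0.63 + 0.09) = 1/0.80524 ≈ 1.242.
ΔG contributes k·ΔG = (+$287 billion) / 0.80524 ≈ +$356.4 billion.
ΔT of +$441 billion changes first-round spending by −c·ΔT = −$199.332 billion, contributing k·(−c·ΔT) = (−$199.332 billion) / 0.80524 ≈ −$247.5 billion.
Net ΔY = k(ΔG − c·ΔT) = (+$87.668 billion) / 0.80524 ≈ +$108.9 billion.

+$108.9 billion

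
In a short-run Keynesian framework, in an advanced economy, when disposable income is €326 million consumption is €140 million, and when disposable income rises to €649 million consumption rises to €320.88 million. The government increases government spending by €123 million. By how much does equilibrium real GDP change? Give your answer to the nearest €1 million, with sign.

MPC = ΔC/ΔYd = (320.88 − 140)/(649 − 326) = 180.88/323 = 0.56.
Expenditure multiplier = 1/(1 − MPC) = 1/(1 − 0.56) = 1/0.44 ≈ 2.273.
ΔY = k × ΔG = (+€123 million) / 0.44 ≈ +€280 million.

+€280 million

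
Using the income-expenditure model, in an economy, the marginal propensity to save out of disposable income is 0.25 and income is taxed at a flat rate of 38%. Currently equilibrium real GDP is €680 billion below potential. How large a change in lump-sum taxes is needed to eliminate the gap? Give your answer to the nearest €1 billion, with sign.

MPC = 1 − MPS = 1 − 0.25 = 0.75.
Spending multiplier = 1/(1 − c(1−t)) = 1/(1 − 0.75×0.62) = 1/0.535 ≈ 1.869.
Tax multiplier = −c·k = −0.75/0.535 ≈ −1.402. Need ΔY = +€680 billion, so ΔT = ΔY/(−c·k) = −(+€680 billion) × 0.535 / 0.75 ≈ −€485 billion.
The government should cut lump-sum taxes by €485 billion.

−€485 billion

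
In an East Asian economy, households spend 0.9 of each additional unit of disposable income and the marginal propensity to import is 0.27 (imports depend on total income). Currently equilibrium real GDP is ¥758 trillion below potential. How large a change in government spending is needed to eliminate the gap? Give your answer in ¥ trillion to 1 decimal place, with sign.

Spending multiplier = 1/(1 − c + m) = 1/(1 − 0.9 + 0.27) = 1/0.37 ≈ 2.703.
Need ΔY = +¥758 trillion, so ΔG = ΔY/k = (+¥758 trillion) × 0.37 ≈ +¥280.5 trillion.
The government should increase government spending by ¥280.5 trillion.

+¥280.5 trillion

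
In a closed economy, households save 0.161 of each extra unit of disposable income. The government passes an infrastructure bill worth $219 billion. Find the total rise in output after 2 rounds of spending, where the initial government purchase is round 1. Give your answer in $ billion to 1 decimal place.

MPC = 1 − MPS = 1 − 0.161 = 0.839.
Round 1 adds ΔG = $219 billion; each later round is MPC = 0.839 times the previous.
After 2 rounds: 219 + 183.741 = ΔG·(1 − c^2)/(1 − c) = 219 × (1 − 0.703921)/0.161 ≈ $402.7 billion.

$402.7 billion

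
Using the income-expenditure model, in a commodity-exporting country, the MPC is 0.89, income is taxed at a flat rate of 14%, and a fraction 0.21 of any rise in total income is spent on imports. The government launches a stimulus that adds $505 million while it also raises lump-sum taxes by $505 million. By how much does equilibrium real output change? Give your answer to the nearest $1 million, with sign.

Expenditure multiplier = 1/(1 − c(1−t) + m) = 1/(1 − 0.89×0.86 + 0.21) = 1/0.4446 ≈ 2.249.
ΔG contributes k·ΔG = (+$505 million) / 0.4446 ≈ +$1,135.9 million.
ΔT of +$505 million changes first-round spending by −c·ΔT = −$449.45 million, contributing k·(−c·ΔT) = (−$449.45 million) / 0.4446 ≈ −$1,010.9 million.
Net ΔY = k(ΔG − c·ΔT) = (+$55.55 million) / 0.4446 ≈ +$125 million.

+$125 million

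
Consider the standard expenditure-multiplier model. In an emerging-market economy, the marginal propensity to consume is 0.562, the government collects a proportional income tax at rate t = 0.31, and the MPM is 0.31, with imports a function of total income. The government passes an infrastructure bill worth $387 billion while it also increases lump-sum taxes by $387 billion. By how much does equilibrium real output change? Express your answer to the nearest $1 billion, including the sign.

+$184 billion

Expenditure multiplier = 1/(1 − c(1−t) + m) = 1/(1 − 0.562×0.69 + 0.31) = 1/0.92222 ≈ 1.084.
ΔG contributes k·ΔG = (+$387 billion) / 0.92222 ≈ +$419.6 billion.
ΔT of +$387 billion changes first-round spending by −c·ΔT = −$217.494 billion, contributing k·(−c·ΔT) = (−$217.494 billion) / 0.92222 ≈ −$235.8 billion.
Net ΔY = k(ΔG − c·ΔT) = (+$169.506 billion) / 0.92222 ≈ +$184 billion.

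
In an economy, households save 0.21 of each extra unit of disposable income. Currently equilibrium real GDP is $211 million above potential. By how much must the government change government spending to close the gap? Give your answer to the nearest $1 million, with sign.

MPC = 1 − MPS = 1 − 0.21 = 0.79.
Spending multiplier = 1/(1 − MPC) = 1/(1 − 0.79) = 1/0.21 ≈ 4.762.
Need ΔY = −$211 million, so ΔG = ΔY/k = (−$211 million) × 0.21 ≈ −$44 million.
The government should cut government spending by $44 million.

−$44 million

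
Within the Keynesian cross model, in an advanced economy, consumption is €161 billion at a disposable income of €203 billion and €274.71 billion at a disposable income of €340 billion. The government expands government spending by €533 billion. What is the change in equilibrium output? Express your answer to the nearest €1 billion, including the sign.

MPC = ΔC/ΔYd = (274.71 − 161)/(340 − 203) = 113.71/137 = 0.83.
Expenditure multiplier = 1/(1 − MPC) = 1/(1 − 0.83) = 1/0.17 ≈ 5.882.
ΔY = k × ΔG = (+€533 billion) / 0.17 ≈ +€3,135 billion.

+€3,135 billion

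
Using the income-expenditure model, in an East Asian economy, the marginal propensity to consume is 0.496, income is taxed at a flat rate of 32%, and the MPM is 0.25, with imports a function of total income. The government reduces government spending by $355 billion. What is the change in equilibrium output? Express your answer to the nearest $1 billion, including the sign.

−$389 billion

Spending multiplier = 1/(1 − c(1−t) + m) = 1/(1 − 0.496×0.68 + 0.25) = 1/0.91272 ≈ 1.096.
ΔY = k × ΔG = (−$355 billion) / 0.91272 ≈ −$389 billion.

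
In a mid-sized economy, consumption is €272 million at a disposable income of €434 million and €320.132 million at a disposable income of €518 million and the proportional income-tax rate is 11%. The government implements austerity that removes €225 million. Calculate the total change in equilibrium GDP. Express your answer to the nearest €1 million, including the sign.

−€459 million

MPC = ΔC/ΔYd = (320.132 − 272)/(518 − 434) = 48.132/84 = 0.573.
Spending multiplier = 1/(1 − c(1−t)) = 1/(1 − 0.573×0.89) = 1/0.49003 ≈ 2.041.
ΔY = k × ΔG = (−€225 million) / 0.49003 ≈ −€459 million.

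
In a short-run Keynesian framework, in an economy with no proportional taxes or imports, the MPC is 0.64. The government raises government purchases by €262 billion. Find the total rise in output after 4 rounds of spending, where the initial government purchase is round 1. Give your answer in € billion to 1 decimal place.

€605.7 billion

Round 1 adds ΔG = €262 billion; each later round is MPC = 0.64 times the previous.
After 4 rounds: 262 + 167.68 + 107.3152 + 68.681728 = ΔG·(1 − c^4)/(1 − c) = 262 × (1 − 0.16777216)/0.36 ≈ €605.7 billion.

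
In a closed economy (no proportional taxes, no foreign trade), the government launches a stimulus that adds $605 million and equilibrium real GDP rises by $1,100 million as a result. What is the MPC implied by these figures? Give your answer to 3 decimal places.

Implied spending multiplier k = ΔY/ΔG = 1,100/605 ≈ 1.8182.
Since k = 1/(1 − MPC), MPC = 1 − 1/k = 1 − ΔG/ΔY = 1 − 605/1,100 = 0.450.

0.450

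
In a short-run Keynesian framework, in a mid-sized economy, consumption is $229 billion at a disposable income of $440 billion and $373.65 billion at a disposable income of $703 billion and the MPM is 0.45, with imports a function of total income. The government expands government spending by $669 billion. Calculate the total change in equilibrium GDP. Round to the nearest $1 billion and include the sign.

+$743 billion

MPC = ΔC/ΔYd = (373.65 − 229)/(703 − 440) = 144.65/263 = 0.55.
Government-spending multiplier = 1/(1 − c + m) = 1/(1 − 0.55 + 0.45) = 1/0.9 ≈ 1.111.
ΔY = k × ΔG = (+$669 billion) / 0.9 ≈ +$743 billion.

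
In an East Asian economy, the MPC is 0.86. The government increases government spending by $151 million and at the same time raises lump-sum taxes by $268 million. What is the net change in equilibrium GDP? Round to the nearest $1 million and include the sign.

−$568 million

Expenditure multiplier = 1/(1 − MPC) = 1/(1 − 0.86) = 1/0.14 ≈ 7.143.
ΔG contributes k·ΔG = (+$151 million) / 0.14 ≈ +$1,078.6 million.
ΔT of +$268 million changes first-round spending by −c·ΔT = −$230.48 million, contributing k·(−c·ΔT) = (−$230.48 million) / 0.14 ≈ −$1,646.3 million.
Net ΔY = k(ΔG − c·ΔT) = (−$79.48 million) / 0.14 ≈ −$568 million.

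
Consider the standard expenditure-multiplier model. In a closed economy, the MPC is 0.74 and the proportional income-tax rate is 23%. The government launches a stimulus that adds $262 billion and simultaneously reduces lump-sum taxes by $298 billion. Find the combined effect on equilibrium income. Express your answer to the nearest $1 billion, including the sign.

+$1,122 billion

Expenditure multiplier = 1/(1 − c(1−t)) = 1/(1 − 0.74×0.77) = 1/0.4302 ≈ 2.325.
ΔG contributes k·ΔG = (+$262 billion) / 0.4302 ≈ +$609 billion.
ΔT of −$298 billion changes first-round spending by −c·ΔT = +$220.52 billion, contributing k·(−c·ΔT) = (+$220.52 billion) / 0.4302 ≈ +$512.6 billion.
Net ΔY = k(ΔG − c·ΔT) = (+$482.52 billion) / 0.4302 ≈ +$1,122 billion.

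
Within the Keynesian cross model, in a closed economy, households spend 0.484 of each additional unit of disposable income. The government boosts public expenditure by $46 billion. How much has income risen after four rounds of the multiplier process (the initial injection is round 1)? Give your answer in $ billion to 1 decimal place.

Round 1 adds ΔG = $46 billion; each later round is MPC = 0.484 times the previous.
After 4 rounds: 46 + 22.264 + 10.775776 + 5.215475584 = ΔG·(1 − c^4)/(1 − c) = 46 × (1 − 0.054875873536)/0.516 ≈ $84.3 billion.

$84.3 billion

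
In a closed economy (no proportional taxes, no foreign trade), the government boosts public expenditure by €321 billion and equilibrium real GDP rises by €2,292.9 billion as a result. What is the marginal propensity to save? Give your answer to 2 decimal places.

Implied spending multiplier k = ΔY/ΔG = 2,292.9/321 ≈ 7.143.
Since k = 1/(1 − MPC), MPC = 1 − 1/k = 1 − ΔG/ΔY = 1 − 321/2,292.9 ≈ 0.86.
MPS = 1 − MPC = 0.14.

0.14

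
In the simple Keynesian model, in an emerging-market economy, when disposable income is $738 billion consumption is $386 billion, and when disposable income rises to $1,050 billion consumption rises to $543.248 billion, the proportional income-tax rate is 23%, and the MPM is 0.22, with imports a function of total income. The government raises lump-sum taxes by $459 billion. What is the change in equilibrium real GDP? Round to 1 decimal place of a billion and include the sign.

−$278.1 billion

MPC = ΔC/ΔYd = (543.248 − 386)/(1,050 − 738) = 157.248/312 = 0.504.
A lump-sum tax change of +$459 billion shifts disposable income by −$459 billion; first-round consumption changes by −c × ΔT = −0.504 × (+$459 billion) = −$231.336 billion.
Expenditure multiplier = 1/(1 − c(1−t) + m) = 1/(1 − 0.504×0.77 + 0.22) = 1/0.83192 ≈ 1.202.
The tax multiplier is −c × k ≈ −0.606, so ΔY = k × (−c·ΔT) = (−$231.336 billion) / 0.83192 ≈ −$278.1 billion.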